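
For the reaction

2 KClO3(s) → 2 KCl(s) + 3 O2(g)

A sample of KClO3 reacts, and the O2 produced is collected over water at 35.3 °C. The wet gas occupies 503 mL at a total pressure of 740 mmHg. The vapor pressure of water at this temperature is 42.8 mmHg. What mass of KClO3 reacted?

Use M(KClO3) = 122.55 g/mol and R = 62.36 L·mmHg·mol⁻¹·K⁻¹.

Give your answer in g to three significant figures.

1.49 g

P(O2) = 740 − 42.8 = 697.2 mmHg
n(O2) = PV/RT = (697.2 × 0.5030) / (62.36 × 308.45) = 0.01823 mol
n(KClO3) = (2/3) × 0.01823 = 0.01215 mol
m(KClO3) = 0.01215 × 122.55 = 1.489 g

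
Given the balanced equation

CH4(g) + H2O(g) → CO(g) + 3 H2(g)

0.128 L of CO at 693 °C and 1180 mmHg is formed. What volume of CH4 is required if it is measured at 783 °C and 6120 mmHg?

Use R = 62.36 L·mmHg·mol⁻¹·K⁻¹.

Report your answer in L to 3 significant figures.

n(CO) = PV/RT = (1180 × 0.128) / (62.36 × 966.15) = 0.002507 mol
n(CH4) = (1/1) × 0.002507 = 0.002507 mol
V = nRT/P = 0.002507 × 62.36 × 1056.15 / 6120 = 0.02698 L

0.0270 L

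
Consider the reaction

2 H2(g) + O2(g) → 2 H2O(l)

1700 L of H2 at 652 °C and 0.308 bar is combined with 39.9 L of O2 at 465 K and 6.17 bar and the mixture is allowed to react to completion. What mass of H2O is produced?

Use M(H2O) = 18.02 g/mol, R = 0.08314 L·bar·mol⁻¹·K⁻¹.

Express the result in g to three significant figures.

n(H2) = PV/RT = (0.308 × 1700) / (0.08314 × 925.15) = 6.807 mol
n(O2) = PV/RT = (6.17 × 39.9) / (0.08314 × 465) = 6.368 mol
For 6.807 mol H2, stoichiometry requires (1/2) × 6.807 = 3.404 mol O2; 6.368 mol is available, so H2 is limiting.
n(H2O) = (2/2) × 6.807 = 6.807 mol
m(H2O) = 6.807 × 18.02 = 122.7 g

123 g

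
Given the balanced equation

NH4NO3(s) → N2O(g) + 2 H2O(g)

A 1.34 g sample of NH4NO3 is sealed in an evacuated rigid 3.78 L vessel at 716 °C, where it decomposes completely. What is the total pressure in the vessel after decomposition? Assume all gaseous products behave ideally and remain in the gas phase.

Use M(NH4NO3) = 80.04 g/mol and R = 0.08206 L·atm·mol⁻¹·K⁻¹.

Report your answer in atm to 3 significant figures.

n(NH4NO3) = 1.34 / 80.04 = 0.01674 mol
n(gas produced) = (3/1) × 0.01674 = 0.05022 mol
P = nRT/V = 0.05022 × 0.08206 × 989.15 / 3.78 = 1.078 atm

1.08 atm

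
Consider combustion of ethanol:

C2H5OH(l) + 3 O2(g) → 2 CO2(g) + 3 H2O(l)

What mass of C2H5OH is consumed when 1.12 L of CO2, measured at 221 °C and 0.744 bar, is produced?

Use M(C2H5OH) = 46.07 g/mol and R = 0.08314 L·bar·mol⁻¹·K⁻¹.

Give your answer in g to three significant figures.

0.467 g

n(CO2) = PV/RT = (0.744 × 1.12) / (0.08314 × 494.15) = 0.02028 mol
n(C2H5OH) = (1/2) × 0.02028 = 0.01014 mol
m(C2H5OH) = 0.01014 × 46.07 = 0.4671 g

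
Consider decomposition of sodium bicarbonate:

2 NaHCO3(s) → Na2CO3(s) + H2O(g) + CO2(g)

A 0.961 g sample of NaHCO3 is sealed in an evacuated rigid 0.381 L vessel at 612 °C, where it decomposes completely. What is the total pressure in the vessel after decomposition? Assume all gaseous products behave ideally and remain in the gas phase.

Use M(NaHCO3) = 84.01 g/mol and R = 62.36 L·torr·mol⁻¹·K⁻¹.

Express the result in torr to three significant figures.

1660 torr

n(NaHCO3) = 0.961 / 84.01 = 0.01144 mol
n(gas produced) = (2/2) × 0.01144 = 0.01144 mol
P = nRT/V = 0.01144 × 62.36 × 885.15 / 0.381 = 1657 torr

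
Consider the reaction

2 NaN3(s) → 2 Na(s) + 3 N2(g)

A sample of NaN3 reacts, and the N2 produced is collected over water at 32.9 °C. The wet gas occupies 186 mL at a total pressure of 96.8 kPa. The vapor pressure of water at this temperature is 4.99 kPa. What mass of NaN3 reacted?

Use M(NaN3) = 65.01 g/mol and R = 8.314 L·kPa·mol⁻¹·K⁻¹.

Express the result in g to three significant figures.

P(N2) = 96.8 − 4.99 = 91.81 kPa
n(N2) = PV/RT = (91.81 × 0.1860) / (8.314 × 306.05) = 0.006711 mol
n(NaN3) = (2/3) × 0.006711 = 0.004474 mol
m(NaN3) = 0.004474 × 65.01 = 0.2909 g

0.291 g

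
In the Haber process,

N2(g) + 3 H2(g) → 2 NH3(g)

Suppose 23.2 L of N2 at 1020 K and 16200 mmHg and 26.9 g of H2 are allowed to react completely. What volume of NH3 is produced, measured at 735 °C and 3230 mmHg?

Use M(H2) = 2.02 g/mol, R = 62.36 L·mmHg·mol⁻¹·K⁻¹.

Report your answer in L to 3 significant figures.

173 L

n(N2) = PV/RT = (16200 × 23.2) / (62.36 × 1020) = 5.909 mol
n(H2) = 26.9 / 2.02 = 13.32 mol
For 5.909 mol N2, stoichiometry requires (3/1) × 5.909 = 17.73 mol H2; 13.32 mol is available, so H2 is limiting.
n(NH3) = (2/3) × 13.32 = 8.880 mol
V(NH3) = nRT/P = 8.880 × 62.36 × 1008.15 / 3230 = 172.8 L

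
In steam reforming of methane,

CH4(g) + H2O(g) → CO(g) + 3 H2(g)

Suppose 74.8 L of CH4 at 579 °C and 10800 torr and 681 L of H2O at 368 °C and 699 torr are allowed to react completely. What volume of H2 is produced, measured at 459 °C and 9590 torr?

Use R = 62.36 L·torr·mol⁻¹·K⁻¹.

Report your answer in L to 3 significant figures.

n(CH4) = PV/RT = (10800 × 74.8) / (62.36 × 852.15) = 15.20 mol
n(H2O) = PV/RT = (699 × 681) / (62.36 × 641.15) = 11.91 mol
For 15.20 mol CH4, stoichiometry requires (1/1) × 15.20 = 15.20 mol H2O; 11.91 mol is available, so H2O is limiting.
n(H2) = (3/1) × 11.91 = 35.73 mol
V(H2) = nRT/P = 35.73 × 62.36 × 732.15 / 9590 = 170.1 L

170 L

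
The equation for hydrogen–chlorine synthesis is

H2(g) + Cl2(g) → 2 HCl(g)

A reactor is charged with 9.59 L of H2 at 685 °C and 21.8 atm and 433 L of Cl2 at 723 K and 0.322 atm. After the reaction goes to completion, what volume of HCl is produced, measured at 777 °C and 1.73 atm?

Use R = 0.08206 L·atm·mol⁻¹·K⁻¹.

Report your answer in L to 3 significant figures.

234 L

n(H2) = PV/RT = (21.8 × 9.59) / (0.08206 × 958.15) = 2.659 mol
n(Cl2) = PV/RT = (0.322 × 433) / (0.08206 × 723) = 2.350 mol
For 2.659 mol H2, stoichiometry requires (1/1) × 2.659 = 2.659 mol Cl2; 2.350 mol is available, so Cl2 is limiting.
n(HCl) = (2/1) × 2.350 = 4.700 mol
V(HCl) = nRT/P = 4.700 × 0.08206 × 1050.15 / 1.73 = 234.1 L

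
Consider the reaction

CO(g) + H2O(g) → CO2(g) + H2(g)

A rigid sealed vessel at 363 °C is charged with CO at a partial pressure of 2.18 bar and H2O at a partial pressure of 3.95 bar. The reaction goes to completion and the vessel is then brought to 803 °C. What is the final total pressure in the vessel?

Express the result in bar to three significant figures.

10.4 bar

At constant V, partial pressures at 363 °C are proportional to moles, so apply stoichiometry directly to pressures.
P(H2O) required for 2.18 bar of CO = (1/1) × 2.18 = 2.180 bar; available 3.95 bar, so CO is limiting.
P(H2O) remaining = 3.95 − (1/1) × 2.18 = 1.770 bar
P(gaseous products) = (1+1)/1 × 2.18 = 4.360 bar
P_total at 363 °C = 1.770 + 4.360 = 6.130 bar
Scaling to 803 °C: P = 6.130 × 1076.15/636.15 = 10.37 bar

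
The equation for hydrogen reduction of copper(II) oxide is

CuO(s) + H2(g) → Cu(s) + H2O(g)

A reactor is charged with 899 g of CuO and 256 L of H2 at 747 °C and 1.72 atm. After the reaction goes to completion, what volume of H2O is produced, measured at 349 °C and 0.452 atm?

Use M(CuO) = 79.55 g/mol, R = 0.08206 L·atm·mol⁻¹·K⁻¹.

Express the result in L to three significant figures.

n(CuO) = 899 / 79.55 = 11.30 mol
n(H2) = PV/RT = (1.72 × 256) / (0.08206 × 1020.15) = 5.260 mol
For 11.30 mol CuO, stoichiometry requires (1/1) × 11.30 = 11.30 mol H2; 5.260 mol is available, so H2 is limiting.
n(H2O) = (1/1) × 5.260 = 5.260 mol
V(H2O) = nRT/P = 5.260 × 0.08206 × 622.15 / 0.452 = 594.1 L

594 L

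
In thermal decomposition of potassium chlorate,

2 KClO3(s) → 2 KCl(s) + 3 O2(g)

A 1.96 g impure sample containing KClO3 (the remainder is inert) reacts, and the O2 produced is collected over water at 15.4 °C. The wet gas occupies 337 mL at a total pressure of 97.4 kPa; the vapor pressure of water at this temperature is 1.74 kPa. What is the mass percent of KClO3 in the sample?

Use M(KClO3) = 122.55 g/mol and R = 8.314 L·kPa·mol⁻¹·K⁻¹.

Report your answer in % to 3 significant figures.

56.0 %

P(O2) = 97.4 − 1.74 = 95.66 kPa
n(O2) = PV/RT = (95.66 × 0.3370) / (8.314 × 288.55) = 0.01344 mol
n(KClO3) = (2/3) × 0.01344 = 0.008960 mol
m(KClO3) = 0.008960 × 122.55 = 1.098 g
%KClO3 = 1.098 / 1.96 × 100 = 56.02%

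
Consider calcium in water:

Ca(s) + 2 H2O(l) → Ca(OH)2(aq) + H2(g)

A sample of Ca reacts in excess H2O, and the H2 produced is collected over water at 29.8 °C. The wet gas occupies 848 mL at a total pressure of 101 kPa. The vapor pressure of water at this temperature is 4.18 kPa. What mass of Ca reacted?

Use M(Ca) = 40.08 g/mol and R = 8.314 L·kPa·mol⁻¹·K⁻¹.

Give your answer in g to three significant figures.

P(H2) = 101 − 4.18 = 96.82 kPa
n(H2) = PV/RT = (96.82 × 0.8480) / (8.314 × 302.95) = 0.03260 mol
n(Ca) = (1/1) × 0.03260 = 0.03260 mol
m(Ca) = 0.03260 × 40.08 = 1.307 g

1.31 g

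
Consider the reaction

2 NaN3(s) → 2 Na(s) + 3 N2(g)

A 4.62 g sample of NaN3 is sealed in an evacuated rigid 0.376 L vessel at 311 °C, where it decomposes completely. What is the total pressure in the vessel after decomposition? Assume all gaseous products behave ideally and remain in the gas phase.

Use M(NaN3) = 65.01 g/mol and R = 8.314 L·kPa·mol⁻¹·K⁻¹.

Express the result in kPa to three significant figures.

n(NaN3) = 4.62 / 65.01 = 0.07107 mol
n(gas produced) = (3/2) × 0.07107 = 0.1066 mol
P = nRT/V = 0.1066 × 8.314 × 584.15 / 0.376 = 1377 kPa

1380 kPa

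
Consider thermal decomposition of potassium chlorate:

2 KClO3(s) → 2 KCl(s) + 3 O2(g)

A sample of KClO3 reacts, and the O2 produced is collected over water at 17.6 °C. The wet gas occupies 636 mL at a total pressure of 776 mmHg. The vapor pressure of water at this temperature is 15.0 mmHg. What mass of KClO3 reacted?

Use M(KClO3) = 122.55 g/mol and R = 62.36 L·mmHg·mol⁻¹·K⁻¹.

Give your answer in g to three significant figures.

2.18 g

P(O2) = 776 − 15.0 = 761.0 mmHg
n(O2) = PV/RT = (761.0 × 0.6360) / (62.36 × 290.75) = 0.02669 mol
n(KClO3) = (2/3) × 0.02669 = 0.01779 mol
m(KClO3) = 0.01779 × 122.55 = 2.180 g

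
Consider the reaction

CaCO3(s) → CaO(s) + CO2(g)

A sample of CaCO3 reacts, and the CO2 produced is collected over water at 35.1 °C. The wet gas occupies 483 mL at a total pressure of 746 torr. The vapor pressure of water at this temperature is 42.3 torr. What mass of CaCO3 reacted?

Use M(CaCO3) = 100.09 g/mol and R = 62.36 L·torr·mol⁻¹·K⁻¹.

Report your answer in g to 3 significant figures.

1.77 g

P(CO2) = 746 − 42.3 = 703.7 torr
n(CO2) = PV/RT = (703.7 × 0.4830) / (62.36 × 308.25) = 0.01768 mol
n(CaCO3) = (1/1) × 0.01768 = 0.01768 mol
m(CaCO3) = 0.01768 × 100.09 = 1.770 g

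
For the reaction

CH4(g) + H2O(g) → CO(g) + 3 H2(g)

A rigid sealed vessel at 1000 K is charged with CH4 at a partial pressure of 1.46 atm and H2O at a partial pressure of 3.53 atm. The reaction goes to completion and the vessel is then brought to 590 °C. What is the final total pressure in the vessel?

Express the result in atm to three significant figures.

With V and T fixed, P_i ∝ n_i, so the mole ratios apply directly to partial pressures at 1000 K.
P(H2O) required for 1.46 atm of CH4 = (1/1) × 1.46 = 1.460 atm; available 3.53 atm, so CH4 is limiting.
P(H2O) remaining = 3.53 − (1/1) × 1.46 = 2.070 atm
P(gaseous products) = (1+3)/1 × 1.46 = 5.840 atm
P_total at 1000 K = 2.070 + 5.840 = 7.910 atm
Scaling to 590 °C: P = 7.910 × 863.15/1000 = 6.828 atm

6.83 atm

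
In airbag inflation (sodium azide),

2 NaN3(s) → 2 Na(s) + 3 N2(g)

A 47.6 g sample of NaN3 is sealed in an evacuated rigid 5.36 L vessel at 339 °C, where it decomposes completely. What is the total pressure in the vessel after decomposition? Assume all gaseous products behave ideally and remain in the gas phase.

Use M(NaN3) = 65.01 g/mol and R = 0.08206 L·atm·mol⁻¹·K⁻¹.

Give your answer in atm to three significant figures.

n(NaN3) = 47.6 / 65.01 = 0.7322 mol
n(gas produced) = (3/2) × 0.7322 = 1.098 mol
P = nRT/V = 1.098 × 0.08206 × 612.15 / 5.36 = 10.29 atm

10.3 atm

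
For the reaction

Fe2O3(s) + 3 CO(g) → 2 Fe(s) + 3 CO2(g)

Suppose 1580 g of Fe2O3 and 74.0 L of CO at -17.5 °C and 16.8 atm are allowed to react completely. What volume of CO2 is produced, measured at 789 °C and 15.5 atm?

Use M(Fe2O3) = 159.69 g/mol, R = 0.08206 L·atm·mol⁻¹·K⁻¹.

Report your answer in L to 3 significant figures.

n(Fe2O3) = 1580 / 159.69 = 9.894 mol
n(CO) = PV/RT = (16.8 × 74.0) / (0.08206 × 255.65) = 59.26 mol
For 9.894 mol Fe2O3, stoichiometry requires (3/1) × 9.894 = 29.68 mol CO; 59.26 mol is available, so Fe2O3 is limiting.
n(CO2) = (3/1) × 9.894 = 29.68 mol
V(CO2) = nRT/P = 29.68 × 0.08206 × 1062.15 / 15.5 = 166.9 L

167 L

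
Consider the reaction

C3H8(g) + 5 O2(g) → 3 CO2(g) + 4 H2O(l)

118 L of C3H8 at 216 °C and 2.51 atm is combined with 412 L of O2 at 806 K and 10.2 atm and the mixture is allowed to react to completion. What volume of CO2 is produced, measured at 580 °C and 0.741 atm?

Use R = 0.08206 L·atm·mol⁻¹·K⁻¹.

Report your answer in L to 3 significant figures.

2090 L

n(C3H8) = PV/RT = (2.51 × 118) / (0.08206 × 489.15) = 7.379 mol
n(O2) = PV/RT = (10.2 × 412) / (0.08206 × 806) = 63.54 mol
For 7.379 mol C3H8, stoichiometry requires (5/1) × 7.379 = 36.89 mol O2; 63.54 mol is available, so C3H8 is limiting.
n(CO2) = (3/1) × 7.379 = 22.14 mol
V(CO2) = nRT/P = 22.14 × 0.08206 × 853.15 / 0.741 = 2092 L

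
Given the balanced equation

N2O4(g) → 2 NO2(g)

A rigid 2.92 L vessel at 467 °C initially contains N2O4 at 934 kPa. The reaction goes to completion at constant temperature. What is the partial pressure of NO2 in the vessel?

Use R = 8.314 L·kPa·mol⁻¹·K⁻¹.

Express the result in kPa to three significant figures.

n(N2O4)₀ = PV/RT = (934 × 2.92) / (8.314 × 740.15) = 0.4432 mol
n(NO2) = (2/1) × 0.4432 = 0.8864 mol
P(NO2) = nRT/V = 0.8864 × 8.314 × 740.15 / 2.92 = 1868 kPa

1870 kPa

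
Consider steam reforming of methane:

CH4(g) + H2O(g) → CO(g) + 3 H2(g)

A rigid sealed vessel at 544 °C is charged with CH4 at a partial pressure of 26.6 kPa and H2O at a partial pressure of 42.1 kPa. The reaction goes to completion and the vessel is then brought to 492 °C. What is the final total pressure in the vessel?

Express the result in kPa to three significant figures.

114 kPa

Because the vessel is rigid and T is held at 544 °C, work the stoichiometry in partial pressures (P_i = n_iRT/V).
P(H2O) required for 26.6 kPa of CH4 = (1/1) × 26.6 = 26.60 kPa; available 42.1 kPa, so CH4 is limiting.
P(H2O) remaining = 42.1 − (1/1) × 26.6 = 15.50 kPa
P(gaseous products) = (1+3)/1 × 26.6 = 106.4 kPa
P_total at 544 °C = 15.50 + 106.4 = 121.9 kPa
Scaling to 492 °C: P = 121.9 × 765.15/817.15 = 114.1 kPa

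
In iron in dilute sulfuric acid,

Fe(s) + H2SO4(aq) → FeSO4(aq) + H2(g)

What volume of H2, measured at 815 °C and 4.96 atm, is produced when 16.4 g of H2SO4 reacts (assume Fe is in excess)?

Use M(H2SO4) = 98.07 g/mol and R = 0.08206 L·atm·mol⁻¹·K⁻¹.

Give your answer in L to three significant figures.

n(H2SO4) = 16.40 / 98.07 = 0.1672 mol
n(H2) = (1/1) × 0.1672 = 0.1672 mol
V = nRT/P = 0.1672 × 0.08206 × 1088.15 / 4.96 = 3.010 L

3.01 L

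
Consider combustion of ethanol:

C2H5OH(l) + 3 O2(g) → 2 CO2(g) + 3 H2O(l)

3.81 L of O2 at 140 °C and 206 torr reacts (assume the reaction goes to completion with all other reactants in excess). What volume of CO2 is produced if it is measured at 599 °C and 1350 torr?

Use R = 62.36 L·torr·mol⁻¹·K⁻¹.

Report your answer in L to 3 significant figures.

n(O2) = PV/RT = (206 × 3.81) / (62.36 × 413.15) = 0.03046 mol
n(CO2) = (2/3) × 0.03046 = 0.02031 mol
V = nRT/P = 0.02031 × 62.36 × 872.15 / 1350 = 0.8182 L

0.818 L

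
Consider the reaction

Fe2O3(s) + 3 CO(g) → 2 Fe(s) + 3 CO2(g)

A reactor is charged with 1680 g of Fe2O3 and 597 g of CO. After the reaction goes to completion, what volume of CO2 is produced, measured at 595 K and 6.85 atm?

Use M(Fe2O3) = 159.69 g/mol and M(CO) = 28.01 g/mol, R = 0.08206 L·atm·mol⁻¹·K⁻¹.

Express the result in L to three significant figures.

n(Fe2O3) = 1680 / 159.69 = 10.52 mol
n(CO) = 597 / 28.01 = 21.31 mol
For 10.52 mol Fe2O3, stoichiometry requires (3/1) × 10.52 = 31.56 mol CO; 21.31 mol is available, so CO is limiting.
n(CO2) = (3/3) × 21.31 = 21.31 mol
V(CO2) = nRT/P = 21.31 × 0.08206 × 595 / 6.85 = 151.9 L

152 L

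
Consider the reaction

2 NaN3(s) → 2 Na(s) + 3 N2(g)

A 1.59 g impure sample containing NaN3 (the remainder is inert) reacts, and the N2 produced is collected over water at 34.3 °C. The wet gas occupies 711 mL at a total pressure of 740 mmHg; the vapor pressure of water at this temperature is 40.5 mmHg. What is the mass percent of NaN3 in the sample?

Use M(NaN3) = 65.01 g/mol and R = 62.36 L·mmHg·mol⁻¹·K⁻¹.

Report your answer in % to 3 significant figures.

P(N2) = 740 − 40.5 = 699.5 mmHg
n(N2) = PV/RT = (699.5 × 0.7110) / (62.36 × 307.45) = 0.02594 mol
n(NaN3) = (2/3) × 0.02594 = 0.01729 mol
m(NaN3) = 0.01729 × 65.01 = 1.124 g
%NaN3 = 1.124 / 1.59 × 100 = 70.69%

70.7 %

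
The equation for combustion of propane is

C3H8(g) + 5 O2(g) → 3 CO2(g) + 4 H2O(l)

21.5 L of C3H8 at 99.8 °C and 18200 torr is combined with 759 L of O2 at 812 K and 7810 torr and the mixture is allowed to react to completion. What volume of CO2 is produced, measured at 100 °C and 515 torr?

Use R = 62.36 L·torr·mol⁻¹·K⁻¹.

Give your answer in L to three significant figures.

n(C3H8) = PV/RT = (18200 × 21.5) / (62.36 × 372.95) = 16.82 mol
n(O2) = PV/RT = (7810 × 759) / (62.36 × 812) = 117.1 mol
For 16.82 mol C3H8, stoichiometry requires (5/1) × 16.82 = 84.10 mol O2; 117.1 mol is available, so C3H8 is limiting.
n(CO2) = (3/1) × 16.82 = 50.46 mol
V(CO2) = nRT/P = 50.46 × 62.36 × 373.15 / 515 = 2280 L

2280 L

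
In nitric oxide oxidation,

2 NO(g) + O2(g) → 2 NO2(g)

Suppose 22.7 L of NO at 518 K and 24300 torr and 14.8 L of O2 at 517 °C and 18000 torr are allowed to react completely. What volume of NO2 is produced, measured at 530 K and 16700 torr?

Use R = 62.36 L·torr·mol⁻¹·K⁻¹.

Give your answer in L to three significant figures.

21.4 L

n(NO) = PV/RT = (24300 × 22.7) / (62.36 × 518) = 17.08 mol
n(O2) = PV/RT = (18000 × 14.8) / (62.36 × 790.15) = 5.407 mol
For 17.08 mol NO, stoichiometry requires (1/2) × 17.08 = 8.540 mol O2; 5.407 mol is available, so O2 is limiting.
n(NO2) = (2/1) × 5.407 = 10.81 mol
V(NO2) = nRT/P = 10.81 × 62.36 × 530 / 16700 = 21.39 L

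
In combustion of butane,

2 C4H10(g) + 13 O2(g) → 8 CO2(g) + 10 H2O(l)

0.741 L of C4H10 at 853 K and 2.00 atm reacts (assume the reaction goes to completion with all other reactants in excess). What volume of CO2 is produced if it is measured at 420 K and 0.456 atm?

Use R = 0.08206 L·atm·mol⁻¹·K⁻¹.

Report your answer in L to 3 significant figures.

n(C4H10) = PV/RT = (2.00 × 0.741) / (0.08206 × 853) = 0.02117 mol
n(CO2) = (8/2) × 0.02117 = 0.08468 mol
V = nRT/P = 0.08468 × 0.08206 × 420 / 0.456 = 6.400 L

6.40 L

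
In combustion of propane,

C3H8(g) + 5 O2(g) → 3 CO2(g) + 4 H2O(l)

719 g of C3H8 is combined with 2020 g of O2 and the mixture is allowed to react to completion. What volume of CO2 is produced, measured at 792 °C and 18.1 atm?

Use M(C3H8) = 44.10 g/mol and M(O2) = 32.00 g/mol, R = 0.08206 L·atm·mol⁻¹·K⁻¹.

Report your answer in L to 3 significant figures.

183 L

n(C3H8) = 719 / 44.10 = 16.30 mol
n(O2) = 2020 / 32.00 = 63.12 mol
For 16.30 mol C3H8, stoichiometry requires (5/1) × 16.30 = 81.50 mol O2; 63.12 mol is available, so O2 is limiting.
n(CO2) = (3/5) × 63.12 = 37.87 mol
V(CO2) = nRT/P = 37.87 × 0.08206 × 1065.15 / 18.1 = 182.9 L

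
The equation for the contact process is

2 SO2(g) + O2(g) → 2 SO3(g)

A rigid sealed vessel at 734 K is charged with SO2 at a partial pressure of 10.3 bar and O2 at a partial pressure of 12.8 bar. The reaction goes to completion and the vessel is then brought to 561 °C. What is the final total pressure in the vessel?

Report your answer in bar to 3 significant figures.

20.4 bar

Because the vessel is rigid and T is held at 734 K, work the stoichiometry in partial pressures (P_i = n_iRT/V).
P(O2) required for 10.3 bar of SO2 = (1/2) × 10.3 = 5.150 bar; available 12.8 bar, so SO2 is limiting.
P(O2) remaining = 12.8 − (1/2) × 10.3 = 7.650 bar
P(gaseous products) = (2)/2 × 10.3 = 10.30 bar
P_total at 734 K = 7.650 + 10.30 = 17.95 bar
Scaling to 561 °C: P = 17.95 × 834.15/734 = 20.40 bar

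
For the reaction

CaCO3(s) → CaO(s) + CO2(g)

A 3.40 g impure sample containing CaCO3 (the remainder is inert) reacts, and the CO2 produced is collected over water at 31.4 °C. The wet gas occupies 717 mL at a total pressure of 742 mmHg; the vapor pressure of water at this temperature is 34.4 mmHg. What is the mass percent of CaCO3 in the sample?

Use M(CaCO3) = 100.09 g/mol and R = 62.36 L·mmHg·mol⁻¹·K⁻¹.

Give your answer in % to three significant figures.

78.6 %

P(CO2) = 742 − 34.4 = 707.6 mmHg
n(CO2) = PV/RT = (707.6 × 0.7170) / (62.36 × 304.55) = 0.02671 mol
n(CaCO3) = (1/1) × 0.02671 = 0.02671 mol
m(CaCO3) = 0.02671 × 100.09 = 2.673 g
%CaCO3 = 2.673 / 3.40 × 100 = 78.62%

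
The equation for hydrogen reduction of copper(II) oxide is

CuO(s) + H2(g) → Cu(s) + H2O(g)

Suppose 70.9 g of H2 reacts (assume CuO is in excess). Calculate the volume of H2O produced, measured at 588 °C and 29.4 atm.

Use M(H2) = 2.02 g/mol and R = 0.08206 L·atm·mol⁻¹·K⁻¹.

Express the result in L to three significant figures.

n(H2) = 70.90 / 2.02 = 35.10 mol
n(H2O) = (1/1) × 35.10 = 35.10 mol
V = nRT/P = 35.10 × 0.08206 × 861.15 / 29.4 = 84.37 L

84.4 L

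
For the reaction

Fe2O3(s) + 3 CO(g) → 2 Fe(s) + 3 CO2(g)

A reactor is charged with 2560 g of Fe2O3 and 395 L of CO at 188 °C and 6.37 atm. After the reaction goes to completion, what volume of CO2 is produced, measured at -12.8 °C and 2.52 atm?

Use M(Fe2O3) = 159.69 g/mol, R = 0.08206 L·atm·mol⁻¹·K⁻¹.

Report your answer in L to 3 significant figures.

408 L

n(Fe2O3) = 2560 / 159.69 = 16.03 mol
n(CO) = PV/RT = (6.37 × 395) / (0.08206 × 461.15) = 66.49 mol
For 16.03 mol Fe2O3, stoichiometry requires (3/1) × 16.03 = 48.09 mol CO; 66.49 mol is available, so Fe2O3 is limiting.
n(CO2) = (3/1) × 16.03 = 48.09 mol
V(CO2) = nRT/P = 48.09 × 0.08206 × 260.35 / 2.52 = 407.7 L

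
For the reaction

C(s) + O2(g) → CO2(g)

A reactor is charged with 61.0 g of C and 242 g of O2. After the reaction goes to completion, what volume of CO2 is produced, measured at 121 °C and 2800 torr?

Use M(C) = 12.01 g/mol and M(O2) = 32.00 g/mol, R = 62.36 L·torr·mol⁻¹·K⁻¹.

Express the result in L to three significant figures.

n(C) = 61.0 / 12.01 = 5.079 mol
n(O2) = 242 / 32.00 = 7.562 mol
For 5.079 mol C, stoichiometry requires (1/1) × 5.079 = 5.079 mol O2; 7.562 mol is available, so C is limiting.
n(CO2) = (1/1) × 5.079 = 5.079 mol
V(CO2) = nRT/P = 5.079 × 62.36 × 394.15 / 2800 = 44.58 L

44.6 L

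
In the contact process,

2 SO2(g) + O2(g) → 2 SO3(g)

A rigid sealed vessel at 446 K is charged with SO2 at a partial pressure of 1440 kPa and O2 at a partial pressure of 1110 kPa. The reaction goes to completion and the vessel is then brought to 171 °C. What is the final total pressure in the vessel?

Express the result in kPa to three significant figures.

Because the vessel is rigid and T is held at 446 K, work the stoichiometry in partial pressures (P_i = n_iRT/V).
P(O2) required for 1440 kPa of SO2 = (1/2) × 1440 = 720.0 kPa; available 1110 kPa, so SO2 is limiting.
P(O2) remaining = 1110 − (1/2) × 1440 = 390.0 kPa
P(gaseous products) = (2)/2 × 1440 = 1440 kPa
P_total at 446 K = 390.0 + 1440 = 1830 kPa
Scaling to 171 °C: P = 1830 × 444.15/446 = 1822 kPa

1820 kPa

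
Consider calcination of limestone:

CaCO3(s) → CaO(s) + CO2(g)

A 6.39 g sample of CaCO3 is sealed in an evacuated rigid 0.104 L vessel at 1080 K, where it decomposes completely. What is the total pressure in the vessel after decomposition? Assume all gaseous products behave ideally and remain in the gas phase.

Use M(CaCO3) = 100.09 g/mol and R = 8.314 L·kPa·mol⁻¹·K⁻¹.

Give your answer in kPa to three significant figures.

5510 kPa

n(CaCO3) = 6.39 / 100.09 = 0.06384 mol
n(gas produced) = (1/1) × 0.06384 = 0.06384 mol
P = nRT/V = 0.06384 × 8.314 × 1080 / 0.104 = 5512 kPa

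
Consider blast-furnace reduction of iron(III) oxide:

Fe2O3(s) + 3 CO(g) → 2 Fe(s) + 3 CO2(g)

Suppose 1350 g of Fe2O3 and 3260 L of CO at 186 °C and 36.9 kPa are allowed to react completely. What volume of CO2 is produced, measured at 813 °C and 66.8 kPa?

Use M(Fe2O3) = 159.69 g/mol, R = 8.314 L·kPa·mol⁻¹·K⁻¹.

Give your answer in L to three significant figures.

3430 L

n(Fe2O3) = 1350 / 159.69 = 8.454 mol
n(CO) = PV/RT = (36.9 × 3260) / (8.314 × 459.15) = 31.51 mol
For 8.454 mol Fe2O3, stoichiometry requires (3/1) × 8.454 = 25.36 mol CO; 31.51 mol is available, so Fe2O3 is limiting.
n(CO2) = (3/1) × 8.454 = 25.36 mol
V(CO2) = nRT/P = 25.36 × 8.314 × 1086.15 / 66.8 = 3428 L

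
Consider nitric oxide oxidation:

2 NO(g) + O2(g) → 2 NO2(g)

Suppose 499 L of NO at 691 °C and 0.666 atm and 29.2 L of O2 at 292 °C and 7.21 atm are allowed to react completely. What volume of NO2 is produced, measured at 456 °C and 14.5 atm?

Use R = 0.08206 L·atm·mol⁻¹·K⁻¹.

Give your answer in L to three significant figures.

n(NO) = PV/RT = (0.666 × 499) / (0.08206 × 964.15) = 4.200 mol
n(O2) = PV/RT = (7.21 × 29.2) / (0.08206 × 565.15) = 4.540 mol
For 4.200 mol NO, stoichiometry requires (1/2) × 4.200 = 2.100 mol O2; 4.540 mol is available, so NO is limiting.
n(NO2) = (2/2) × 4.200 = 4.200 mol
V(NO2) = nRT/P = 4.200 × 0.08206 × 729.15 / 14.5 = 17.33 L

17.3 L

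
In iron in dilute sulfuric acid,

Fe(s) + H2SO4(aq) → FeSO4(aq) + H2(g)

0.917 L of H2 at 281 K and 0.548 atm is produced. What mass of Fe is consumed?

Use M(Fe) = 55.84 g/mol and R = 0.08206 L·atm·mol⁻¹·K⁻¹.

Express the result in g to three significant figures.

1.22 g

n(H2) = PV/RT = (0.548 × 0.917) / (0.08206 × 281) = 0.02179 mol
n(Fe) = (1/1) × 0.02179 = 0.02179 mol
m(Fe) = 0.02179 × 55.84 = 1.217 g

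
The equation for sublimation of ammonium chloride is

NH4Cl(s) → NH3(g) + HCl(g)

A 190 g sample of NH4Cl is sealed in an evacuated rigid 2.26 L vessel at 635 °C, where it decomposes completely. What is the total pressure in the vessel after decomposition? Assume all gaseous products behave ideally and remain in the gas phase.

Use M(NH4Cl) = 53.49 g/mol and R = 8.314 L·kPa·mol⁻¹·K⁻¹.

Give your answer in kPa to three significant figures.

23700 kPa

n(NH4Cl) = 190 / 53.49 = 3.552 mol
n(gas produced) = (2/1) × 3.552 = 7.104 mol
P = nRT/V = 7.104 × 8.314 × 908.15 / 2.26 = 23730 kPa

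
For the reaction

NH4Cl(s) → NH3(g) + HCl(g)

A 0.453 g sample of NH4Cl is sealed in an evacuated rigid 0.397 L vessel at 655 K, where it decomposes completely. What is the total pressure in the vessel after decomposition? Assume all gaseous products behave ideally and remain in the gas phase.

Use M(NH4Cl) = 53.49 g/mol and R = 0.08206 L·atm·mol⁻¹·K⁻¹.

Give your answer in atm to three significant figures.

2.29 atm

n(NH4Cl) = 0.453 / 53.49 = 0.008469 mol
n(gas produced) = (2/1) × 0.008469 = 0.01694 mol
P = nRT/V = 0.01694 × 0.08206 × 655 / 0.397 = 2.293 atm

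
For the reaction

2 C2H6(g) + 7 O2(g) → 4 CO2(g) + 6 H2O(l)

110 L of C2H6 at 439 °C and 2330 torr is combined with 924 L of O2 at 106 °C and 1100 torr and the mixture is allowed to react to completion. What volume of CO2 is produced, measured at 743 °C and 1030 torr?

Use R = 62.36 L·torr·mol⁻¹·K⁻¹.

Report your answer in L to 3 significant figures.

n(C2H6) = PV/RT = (2330 × 110) / (62.36 × 712.15) = 5.771 mol
n(O2) = PV/RT = (1100 × 924) / (62.36 × 379.15) = 42.99 mol
For 5.771 mol C2H6, stoichiometry requires (7/2) × 5.771 = 20.20 mol O2; 42.99 mol is available, so C2H6 is limiting.
n(CO2) = (4/2) × 5.771 = 11.54 mol
V(CO2) = nRT/P = 11.54 × 62.36 × 1016.15 / 1030 = 710.0 L

710 L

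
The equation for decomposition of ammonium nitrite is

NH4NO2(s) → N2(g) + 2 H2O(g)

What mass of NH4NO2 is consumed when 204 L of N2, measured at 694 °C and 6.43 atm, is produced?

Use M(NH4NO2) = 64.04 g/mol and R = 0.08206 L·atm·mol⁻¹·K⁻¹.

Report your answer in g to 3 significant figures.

1060 g

n(N2) = PV/RT = (6.43 × 204) / (0.08206 × 967.15) = 16.53 mol
n(NH4NO2) = (1/1) × 16.53 = 16.53 mol
m(NH4NO2) = 16.53 × 64.04 = 1059 g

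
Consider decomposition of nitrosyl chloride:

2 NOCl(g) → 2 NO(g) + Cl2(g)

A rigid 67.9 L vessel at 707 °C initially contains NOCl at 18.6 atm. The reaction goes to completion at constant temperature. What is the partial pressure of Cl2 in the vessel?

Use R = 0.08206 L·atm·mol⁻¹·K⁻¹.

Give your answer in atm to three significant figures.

9.30 atm

n(NOCl)₀ = PV/RT = (18.6 × 67.9) / (0.08206 × 980.15) = 15.70 mol
n(Cl2) = (1/2) × 15.70 = 7.850 mol
P(Cl2) = nRT/V = 7.850 × 0.08206 × 980.15 / 67.9 = 9.299 atm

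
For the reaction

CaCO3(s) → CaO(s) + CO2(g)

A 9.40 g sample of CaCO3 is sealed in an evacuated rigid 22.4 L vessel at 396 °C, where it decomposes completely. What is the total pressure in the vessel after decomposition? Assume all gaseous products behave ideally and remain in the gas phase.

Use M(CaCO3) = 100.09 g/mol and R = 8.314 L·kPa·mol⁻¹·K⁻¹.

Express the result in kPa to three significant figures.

23.3 kPa

n(CaCO3) = 9.40 / 100.09 = 0.09392 mol
n(gas produced) = (1/1) × 0.09392 = 0.09392 mol
P = nRT/V = 0.09392 × 8.314 × 669.15 / 22.4 = 23.33 kPa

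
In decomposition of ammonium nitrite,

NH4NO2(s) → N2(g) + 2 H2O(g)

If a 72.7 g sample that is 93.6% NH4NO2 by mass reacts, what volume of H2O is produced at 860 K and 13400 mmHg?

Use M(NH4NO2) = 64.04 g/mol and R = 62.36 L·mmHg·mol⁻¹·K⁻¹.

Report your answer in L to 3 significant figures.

mass of NH4NO2 = 72.7 × 93.6/100 = 68.05 g
n(NH4NO2) = 68.05 / 64.04 = 1.063 mol
n(H2O) = (2/1) × 1.063 = 2.126 mol
V = nRT/P = 2.126 × 62.36 × 860 / 13400 = 8.509 L

8.51 L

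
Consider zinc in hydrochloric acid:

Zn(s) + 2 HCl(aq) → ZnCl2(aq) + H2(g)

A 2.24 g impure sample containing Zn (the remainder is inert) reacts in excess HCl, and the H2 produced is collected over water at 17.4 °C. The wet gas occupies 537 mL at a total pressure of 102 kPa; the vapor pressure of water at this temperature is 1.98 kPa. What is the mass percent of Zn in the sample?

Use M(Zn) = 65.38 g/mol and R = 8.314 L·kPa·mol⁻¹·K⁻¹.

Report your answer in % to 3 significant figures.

P(H2) = 102 − 1.98 = 100.0 kPa
n(H2) = PV/RT = (100.0 × 0.5370) / (8.314 × 290.55) = 0.02223 mol
n(Zn) = (1/1) × 0.02223 = 0.02223 mol
m(Zn) = 0.02223 × 65.38 = 1.453 g
%Zn = 1.453 / 2.24 × 100 = 64.87%

64.9 %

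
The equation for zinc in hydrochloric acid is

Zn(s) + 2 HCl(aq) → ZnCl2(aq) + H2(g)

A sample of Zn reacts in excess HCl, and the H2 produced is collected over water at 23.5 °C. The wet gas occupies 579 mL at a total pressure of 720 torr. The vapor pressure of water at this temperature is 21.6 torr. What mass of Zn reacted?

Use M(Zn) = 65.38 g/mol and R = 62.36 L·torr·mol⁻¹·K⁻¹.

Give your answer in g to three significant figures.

P(H2) = 720 − 21.6 = 698.4 torr
n(H2) = PV/RT = (698.4 × 0.5790) / (62.36 × 296.65) = 0.02186 mol
n(Zn) = (1/1) × 0.02186 = 0.02186 mol
m(Zn) = 0.02186 × 65.38 = 1.429 g

1.43 g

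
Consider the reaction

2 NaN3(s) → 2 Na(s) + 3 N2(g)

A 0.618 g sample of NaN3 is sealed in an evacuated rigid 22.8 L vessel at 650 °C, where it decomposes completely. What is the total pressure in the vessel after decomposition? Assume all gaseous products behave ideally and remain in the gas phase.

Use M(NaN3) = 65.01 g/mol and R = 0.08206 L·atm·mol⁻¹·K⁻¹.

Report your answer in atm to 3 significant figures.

n(NaN3) = 0.618 / 65.01 = 0.009506 mol
n(gas produced) = (3/2) × 0.009506 = 0.01426 mol
P = nRT/V = 0.01426 × 0.08206 × 923.15 / 22.8 = 0.04738 atm

0.0474 atm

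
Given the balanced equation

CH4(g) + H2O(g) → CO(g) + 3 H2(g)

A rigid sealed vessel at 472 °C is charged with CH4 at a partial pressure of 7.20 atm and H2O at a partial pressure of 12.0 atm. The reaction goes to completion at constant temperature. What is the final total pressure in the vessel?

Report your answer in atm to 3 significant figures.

33.6 atm

At constant V, partial pressures at 472 °C are proportional to moles, so apply stoichiometry directly to pressures.
P(H2O) required for 7.20 atm of CH4 = (1/1) × 7.20 = 7.200 atm; available 12.0 atm, so CH4 is limiting.
P(H2O) remaining = 12.0 − (1/1) × 7.20 = 4.800 atm
P(gaseous products) = (1+3)/1 × 7.20 = 28.80 atm
P_total at 472 °C = 4.800 + 28.80 = 33.60 atm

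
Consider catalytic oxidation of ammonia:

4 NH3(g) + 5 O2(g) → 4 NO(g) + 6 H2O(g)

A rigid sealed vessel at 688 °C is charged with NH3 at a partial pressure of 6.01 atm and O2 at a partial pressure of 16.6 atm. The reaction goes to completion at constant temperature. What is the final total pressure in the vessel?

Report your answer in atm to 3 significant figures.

24.1 atm

With V and T fixed, P_i ∝ n_i, so the mole ratios apply directly to partial pressures at 688 °C.
P(O2) required for 6.01 atm of NH3 = (5/4) × 6.01 = 7.512 atm; available 16.6 atm, so NH3 is limiting.
P(O2) remaining = 16.6 − (5/4) × 6.01 = 9.088 atm
P(gaseous products) = (4+6)/4 × 6.01 = 15.02 atm
P_total at 688 °C = 9.088 + 15.02 = 24.11 atm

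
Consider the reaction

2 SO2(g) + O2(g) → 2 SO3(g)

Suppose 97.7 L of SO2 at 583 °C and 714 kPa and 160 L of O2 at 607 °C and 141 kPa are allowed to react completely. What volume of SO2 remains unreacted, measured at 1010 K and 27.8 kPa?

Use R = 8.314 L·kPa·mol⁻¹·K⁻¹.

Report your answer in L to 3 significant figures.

1100 L

n(SO2) = PV/RT = (714 × 97.7) / (8.314 × 856.15) = 9.800 mol
n(O2) = PV/RT = (141 × 160) / (8.314 × 880.15) = 3.083 mol
For 9.800 mol SO2, stoichiometry requires (1/2) × 9.800 = 4.900 mol O2; 3.083 mol is available, so O2 is limiting.
n(SO2) consumed = (2/1) × 3.083 = 6.166 mol; remaining = 9.800 − 6.166 = 3.634 mol
V(SO2) = nRT/P = 3.634 × 8.314 × 1010 / 27.8 = 1098 L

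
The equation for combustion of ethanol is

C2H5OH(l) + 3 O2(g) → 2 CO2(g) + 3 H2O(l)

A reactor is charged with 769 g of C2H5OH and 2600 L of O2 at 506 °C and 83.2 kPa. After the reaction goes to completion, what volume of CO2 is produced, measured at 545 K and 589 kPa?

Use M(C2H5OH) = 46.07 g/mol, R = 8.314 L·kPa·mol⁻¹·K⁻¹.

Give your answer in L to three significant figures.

171 L

n(C2H5OH) = 769 / 46.07 = 16.69 mol
n(O2) = PV/RT = (83.2 × 2600) / (8.314 × 779.15) = 33.39 mol
For 16.69 mol C2H5OH, stoichiometry requires (3/1) × 16.69 = 50.07 mol O2; 33.39 mol is available, so O2 is limiting.
n(CO2) = (2/3) × 33.39 = 22.26 mol
V(CO2) = nRT/P = 22.26 × 8.314 × 545 / 589 = 171.2 L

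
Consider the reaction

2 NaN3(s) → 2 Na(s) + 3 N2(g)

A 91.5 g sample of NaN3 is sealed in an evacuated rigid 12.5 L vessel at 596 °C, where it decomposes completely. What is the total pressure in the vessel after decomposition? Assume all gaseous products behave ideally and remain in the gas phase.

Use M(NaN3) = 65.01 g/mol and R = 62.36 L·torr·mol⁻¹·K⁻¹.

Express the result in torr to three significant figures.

n(NaN3) = 91.5 / 65.01 = 1.407 mol
n(gas produced) = (3/2) × 1.407 = 2.111 mol
P = nRT/V = 2.111 × 62.36 × 869.15 / 12.5 = 9153 torr

9150 torr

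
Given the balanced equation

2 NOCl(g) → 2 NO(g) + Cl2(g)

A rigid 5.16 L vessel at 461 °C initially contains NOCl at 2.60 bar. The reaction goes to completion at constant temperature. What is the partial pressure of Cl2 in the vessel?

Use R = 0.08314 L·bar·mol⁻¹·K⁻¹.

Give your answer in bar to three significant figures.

n(NOCl)₀ = PV/RT = (2.60 × 5.16) / (0.08314 × 734.15) = 0.2198 mol
n(Cl2) = (1/2) × 0.2198 = 0.1099 mol
P(Cl2) = nRT/V = 0.1099 × 0.08314 × 734.15 / 5.16 = 1.300 bar

1.30 bar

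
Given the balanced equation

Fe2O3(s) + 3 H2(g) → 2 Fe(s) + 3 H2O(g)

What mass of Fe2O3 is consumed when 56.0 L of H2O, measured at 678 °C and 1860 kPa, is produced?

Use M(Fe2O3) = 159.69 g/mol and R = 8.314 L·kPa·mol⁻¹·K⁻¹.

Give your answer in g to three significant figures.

701 g

n(H2O) = PV/RT = (1860 × 56.0) / (8.314 × 951.15) = 13.17 mol
n(Fe2O3) = (1/3) × 13.17 = 4.390 mol
m(Fe2O3) = 4.390 × 159.69 = 701.0 g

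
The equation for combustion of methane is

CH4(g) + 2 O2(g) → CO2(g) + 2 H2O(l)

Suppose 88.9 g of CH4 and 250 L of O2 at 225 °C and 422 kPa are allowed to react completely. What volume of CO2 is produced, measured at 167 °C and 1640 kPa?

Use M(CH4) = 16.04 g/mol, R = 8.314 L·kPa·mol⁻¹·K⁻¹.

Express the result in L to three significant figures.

n(CH4) = 88.9 / 16.04 = 5.542 mol
n(O2) = PV/RT = (422 × 250) / (8.314 × 498.15) = 25.47 mol
For 5.542 mol CH4, stoichiometry requires (2/1) × 5.542 = 11.08 mol O2; 25.47 mol is available, so CH4 is limiting.
n(CO2) = (1/1) × 5.542 = 5.542 mol
V(CO2) = nRT/P = 5.542 × 8.314 × 440.15 / 1640 = 12.37 L

12.4 L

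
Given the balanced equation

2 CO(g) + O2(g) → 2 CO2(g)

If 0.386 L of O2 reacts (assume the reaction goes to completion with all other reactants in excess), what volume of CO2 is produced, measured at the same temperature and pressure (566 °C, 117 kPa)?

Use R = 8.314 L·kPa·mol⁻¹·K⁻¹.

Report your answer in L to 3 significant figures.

At constant T and P, gas volumes are in the mole ratio: V(CO2) = (2/1) × 0.386 = 0.7720 L

0.772 L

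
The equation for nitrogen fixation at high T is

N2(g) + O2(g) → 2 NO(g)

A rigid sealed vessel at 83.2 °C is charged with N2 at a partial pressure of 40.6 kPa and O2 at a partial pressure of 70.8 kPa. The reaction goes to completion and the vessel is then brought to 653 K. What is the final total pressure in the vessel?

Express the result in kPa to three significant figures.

With V and T fixed, P_i ∝ n_i, so the mole ratios apply directly to partial pressures at 83.2 °C.
P(O2) required for 40.6 kPa of N2 = (1/1) × 40.6 = 40.60 kPa; available 70.8 kPa, so N2 is limiting.
P(O2) remaining = 70.8 − (1/1) × 40.6 = 30.20 kPa
P(gaseous products) = (2)/1 × 40.6 = 81.20 kPa
P_total at 83.2 °C = 30.20 + 81.20 = 111.4 kPa
Scaling to 653 K: P = 111.4 × 653/356.35 = 204.1 kPa

204 kPa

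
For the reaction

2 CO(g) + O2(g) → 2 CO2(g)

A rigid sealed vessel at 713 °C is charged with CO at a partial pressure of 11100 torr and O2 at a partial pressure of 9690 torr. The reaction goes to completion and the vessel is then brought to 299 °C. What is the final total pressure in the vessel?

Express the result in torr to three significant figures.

At constant V, partial pressures at 713 °C are proportional to moles, so apply stoichiometry directly to pressures.
P(O2) required for 11100 torr of CO = (1/2) × 11100 = 5550 torr; available 9690 torr, so CO is limiting.
P(O2) remaining = 9690 − (1/2) × 11100 = 4140 torr
P(gaseous products) = (2)/2 × 11100 = 11100 torr
P_total at 713 °C = 4140 + 11100 = 15240 torr
Scaling to 299 °C: P = 15240 × 572.15/986.15 = 8842 torr

8840 torr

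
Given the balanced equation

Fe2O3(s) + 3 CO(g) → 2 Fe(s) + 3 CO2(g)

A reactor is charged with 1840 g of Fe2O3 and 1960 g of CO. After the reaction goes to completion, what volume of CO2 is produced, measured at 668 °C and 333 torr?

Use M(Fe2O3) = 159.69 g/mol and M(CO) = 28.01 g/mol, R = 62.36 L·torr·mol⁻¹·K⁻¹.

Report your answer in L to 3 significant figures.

n(Fe2O3) = 1840 / 159.69 = 11.52 mol
n(CO) = 1960 / 28.01 = 69.98 mol
For 11.52 mol Fe2O3, stoichiometry requires (3/1) × 11.52 = 34.56 mol CO; 69.98 mol is available, so Fe2O3 is limiting.
n(CO2) = (3/1) × 11.52 = 34.56 mol
V(CO2) = nRT/P = 34.56 × 62.36 × 941.15 / 333 = 6091 L

6090 L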